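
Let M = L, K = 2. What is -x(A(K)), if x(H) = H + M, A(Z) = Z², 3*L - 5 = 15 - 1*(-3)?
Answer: -35/3 ≈ -11.667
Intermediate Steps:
L = 23/3 (L = 5/3 + (15 - 1*(-3))/3 = 5/3 + (15 + 3)/3 = 5/3 + (⅓)*18 = 5/3 + 6 = 23/3 ≈ 7.6667)
M = 23/3 ≈ 7.6667
x(H) = 23/3 + H (x(H) = H + 23/3 = 23/3 + H)
-x(A(K)) = -(23/3 + 2²) = -(23/3 + 4) = -1*35/3 = -35/3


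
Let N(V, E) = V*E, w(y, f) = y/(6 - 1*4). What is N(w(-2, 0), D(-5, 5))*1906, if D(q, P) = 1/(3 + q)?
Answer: 953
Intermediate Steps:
w(y, f) = y/2 (w(y, f) = y/(6 - 4) = y/2)
N(V, E) = E*V
N(w(-2, 0), D(-5, 5))*1906 = (((½)*(-2))/(3 - 5))*1906 = (-1/(-2))*1906 = -½*(-1)*1906 = (½)*1906 = 953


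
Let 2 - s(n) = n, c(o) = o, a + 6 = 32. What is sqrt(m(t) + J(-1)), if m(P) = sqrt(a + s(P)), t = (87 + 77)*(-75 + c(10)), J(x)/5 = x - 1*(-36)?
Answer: sqrt(175 + 8*sqrt(167)) ≈ 16.685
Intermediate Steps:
a = 26 (a = -6 + 32 = 26)
s(n) = 2 - n
J(x) = 180 + 5*x (J(x) = 5*(x - 1*(-36)) = 5*(x + 36) = 5*(36 + x) = 180 + 5*x)
t = -10660 (t = (87 + 77)*(-75 + 10) = 164*(-65) = -10660)
m(P) = sqrt(28 - P) (m(P) = sqrt(26 + (2 - P)) = sqrt(28 - P))
sqrt(m(t) + J(-1)) = sqrt(sqrt(28 - 1*(-10660)) + (180 + 5*(-1))) = sqrt(sqrt(28 + 10660) + (180 - 5)) = sqrt(sqrt(10688) + 175) = sqrt(8*sqrt(167) + 175) = sqrt(175 + 8*sqrt(167))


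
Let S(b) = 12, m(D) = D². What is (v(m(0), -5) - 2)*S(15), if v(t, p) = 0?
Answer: -24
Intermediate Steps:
(v(m(0), -5) - 2)*S(15) = (0 - 2)*12 = -2*12 = -24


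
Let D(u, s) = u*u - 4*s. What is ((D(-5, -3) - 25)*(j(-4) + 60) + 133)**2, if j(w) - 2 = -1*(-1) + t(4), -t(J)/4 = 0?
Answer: 790321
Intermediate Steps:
t(J) = 0 (t(J) = -4*0 = 0)
j(w) = 3 (j(w) = 2 + (-1*(-1) + 0) = 2 + (1 + 0) = 2 + 1 = 3)
D(u, s) = u**2 - 4*s
((D(-5, -3) - 25)*(j(-4) + 60) + 133)**2 = ((((-5)**2 - 4*(-3)) - 25)*(3 + 60) + 133)**2 = (((25 + 12) - 25)*63 + 133)**2 = ((37 - 25)*63 + 133)**2 = (12*63 + 133)**2 = (756 + 133)**2 = 889**2 = 790321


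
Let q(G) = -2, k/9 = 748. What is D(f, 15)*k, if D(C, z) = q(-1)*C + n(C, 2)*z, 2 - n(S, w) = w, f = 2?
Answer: -26928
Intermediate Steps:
k = 6732 (k = 9*748 = 6732)
n(S, w) = 2 - w
D(C, z) = -2*C (D(C, z) = -2*C + (2 - 1*2)*z = -2*C + (2 - 2)*z = -2*C + 0*z = -2*C + 0 = -2*C)
D(f, 15)*k = -2*2*6732 = -4*6732 = -26928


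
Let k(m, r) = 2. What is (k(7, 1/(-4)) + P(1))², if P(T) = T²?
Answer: 9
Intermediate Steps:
(k(7, 1/(-4)) + P(1))² = (2 + 1²)² = (2 + 1)² = 3² = 9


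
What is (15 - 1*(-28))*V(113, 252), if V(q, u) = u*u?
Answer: 2730672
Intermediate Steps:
V(q, u) = u**2
(15 - 1*(-28))*V(113, 252) = (15 - 1*(-28))*252**2 = (15 + 28)*63504 = 43*63504 = 2730672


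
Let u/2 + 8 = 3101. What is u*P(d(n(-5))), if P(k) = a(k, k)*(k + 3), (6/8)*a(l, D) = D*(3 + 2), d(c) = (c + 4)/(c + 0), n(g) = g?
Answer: 131968/5 ≈ 26394.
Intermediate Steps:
u = 6186 (u = -16 + 2*3101 = -16 + 6202 = 6186)
d(c) = (4 + c)/c
a(l, D) = 20*D/3 (a(l, D) = 4*(D*(3 + 2))/3 = 4*(D*5)/3 = 4*(5*D)/3 = 20*D/3)
P(k) = 20*k*(3 + k)/3 (P(k) = (20*k/3)*(k + 3) = (20*k/3)*(3 + k) = 20*k*(3 + k)/3)
u*P(d(n(-5))) = 6186*(20*((4 - 5)/(-5))*(3 + (4 - 5)/(-5))/3) = 6186*(20*(-⅕*(-1))*(3 - ⅕*(-1))/3) = 6186*((20/3)*(⅕)*(3 + ⅕)) = 6186*((20/3)*(⅕)*(16/5)) = 6186*(64/15) = 131968/5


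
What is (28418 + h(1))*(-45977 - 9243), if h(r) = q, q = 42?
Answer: -1571561200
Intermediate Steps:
h(r) = 42
(28418 + h(1))*(-45977 - 9243) = (28418 + 42)*(-45977 - 9243) = 28460*(-55220) = -1571561200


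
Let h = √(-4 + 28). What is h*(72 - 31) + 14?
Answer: 14 + 82*√6 ≈ 214.86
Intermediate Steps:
h = 2*√6 (h = √24 = 2*√6 ≈ 4.8990)
h*(72 - 31) + 14 = (2*√6)*(72 - 31) + 14 = (2*√6)*41 + 14 = 82*√6 + 14 = 14 + 82*√6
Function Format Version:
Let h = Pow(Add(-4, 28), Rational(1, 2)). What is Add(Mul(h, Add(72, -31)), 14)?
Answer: Add(14, Mul(82, Pow(6, Rational(1, 2)))) ≈ 214.86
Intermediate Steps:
h = Mul(2, Pow(6, Rational(1, 2))) (h = Pow(24, Rational(1, 2)) = Mul(2, Pow(6, Rational(1, 2))) ≈ 4.8990)
Add(Mul(h, Add(72, -31)), 14) = Add(Mul(Mul(2, Pow(6, Rational(1, 2))), Add(72, -31)), 14) = Add(Mul(Mul(2, Pow(6, Rational(1, 2))), 41), 14) = Add(Mul(82, Pow(6, Rational(1, 2))), 14) = Add(14, Mul(82, Pow(6, Rational(1, 2))))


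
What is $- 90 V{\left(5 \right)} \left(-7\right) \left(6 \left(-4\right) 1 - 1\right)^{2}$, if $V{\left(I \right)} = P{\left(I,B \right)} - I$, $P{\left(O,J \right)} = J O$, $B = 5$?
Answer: $7875000$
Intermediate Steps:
$V{\left(I \right)} = 4 I$ ($V{\left(I \right)} = 5 I - I = 4 I$)
$- 90 V{\left(5 \right)} \left(-7\right) \left(6 \left(-4\right) 1 - 1\right)^{2} = - 90 \cdot 4 \cdot 5 \left(-7\right) \left(6 \left(-4\right) 1 - 1\right)^{2} = - 90 \cdot 20 \left(-7\right) \left(\left(-24\right) 1 - 1\right)^{2} = \left(-90\right) \left(-140\right) \left(-24 - 1\right)^{2} = 12600 \left(-25\right)^{2} = 12600 \cdot 625 = 7875000$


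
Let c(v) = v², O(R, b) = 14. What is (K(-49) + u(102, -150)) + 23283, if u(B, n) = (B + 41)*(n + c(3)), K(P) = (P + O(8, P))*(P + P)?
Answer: 6550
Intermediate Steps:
K(P) = 2*P*(14 + P) (K(P) = (P + 14)*(P + P) = (14 + P)*(2*P) = 2*P*(14 + P))
u(B, n) = (9 + n)*(41 + B) (u(B, n) = (B + 41)*(n + 3²) = (41 + B)*(n + 9) = (41 + B)*(9 + n) = (9 + n)*(41 + B))
(K(-49) + u(102, -150)) + 23283 = (2*(-49)*(14 - 49) + (369 + 9*102 + 41*(-150) + 102*(-150))) + 23283 = (2*(-49)*(-35) + (369 + 918 - 6150 - 15300)) + 23283 = (3430 - 20163) + 23283 = -16733 + 23283 = 6550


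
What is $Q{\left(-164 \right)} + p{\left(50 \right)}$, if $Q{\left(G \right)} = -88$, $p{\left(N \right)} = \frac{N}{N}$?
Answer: $-87$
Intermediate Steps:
$p{\left(N \right)} = 1$
$Q{\left(-164 \right)} + p{\left(50 \right)} = -88 + 1 = -87$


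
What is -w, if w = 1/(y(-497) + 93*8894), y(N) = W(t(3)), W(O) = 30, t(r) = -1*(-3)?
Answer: -1/827172 ≈ -1.2089e-6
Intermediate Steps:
t(r) = 3
y(N) = 30
w = 1/827172 (w = 1/(30 + 93*8894) = 1/(30 + 827142) = 1/827172 ≈ 1.2089e-6)
-w = -1*1/827172 = -1/827172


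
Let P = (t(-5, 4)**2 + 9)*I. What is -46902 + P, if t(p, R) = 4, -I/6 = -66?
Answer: -37002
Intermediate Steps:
I = 396 (I = -6*(-66) = 396)
P = 9900 (P = (4**2 + 9)*396 = (16 + 9)*396 = 25*396 = 9900)
-46902 + P = -46902 + 9900 = -37002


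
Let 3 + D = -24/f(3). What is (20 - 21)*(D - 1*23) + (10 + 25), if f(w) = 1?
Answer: 85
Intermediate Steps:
D = -27 (D = -3 - 24/1 = -3 - 24*1 = -3 - 24 = -27)
(20 - 21)*(D - 1*23) + (10 + 25) = (20 - 21)*(-27 - 1*23) + (10 + 25) = -(-27 - 23) + 35 = -1*(-50) + 35 = 50 + 35 = 85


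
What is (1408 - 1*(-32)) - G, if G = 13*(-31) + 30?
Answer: 1813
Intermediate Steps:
G = -373 (G = -403 + 30 = -373)
(1408 - 1*(-32)) - G = (1408 - 1*(-32)) - 1*(-373) = (1408 + 32) + 373 = 1440 + 373 = 1813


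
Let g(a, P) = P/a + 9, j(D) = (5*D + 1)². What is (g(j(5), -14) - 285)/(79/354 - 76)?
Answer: 3302643/906685 ≈ 3.6425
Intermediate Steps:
j(D) = (1 + 5*D)²
g(a, P) = 9 + P/a (g(a, P) = P/a + 9 = 9 + P/a)
(g(j(5), -14) - 285)/(79/354 - 76) = ((9 - 14/(1 + 5*5)²) - 285)/(79/354 - 76) = ((9 - 14/(1 + 25)²) - 285)/(79*(1/354) - 76) = ((9 - 14/(26²)) - 285)/(79/354 - 76) = ((9 - 14/676) - 285)/(-26825/354) = ((9 - 14*1/676) - 285)*(-354/26825) = ((9 - 7/338) - 285)*(-354/26825) = (3035/338 - 285)*(-354/26825) = -93295/338*(-354/26825) = 3302643/906685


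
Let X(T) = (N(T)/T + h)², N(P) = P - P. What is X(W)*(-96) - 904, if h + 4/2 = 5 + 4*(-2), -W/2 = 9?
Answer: -3304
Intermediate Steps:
N(P) = 0
W = -18 (W = -2*9 = -18)
h = -5 (h = -2 + (5 + 4*(-2)) = -2 + (5 - 8) = -2 - 3 = -5)
X(T) = 25 (X(T) = (0/T - 5)² = (0 - 5)² = (-5)² = 25)
X(W)*(-96) - 904 = 25*(-96) - 904 = -2400 - 904 = -3304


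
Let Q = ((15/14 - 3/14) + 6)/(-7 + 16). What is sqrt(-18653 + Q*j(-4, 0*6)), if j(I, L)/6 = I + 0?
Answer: I*sqrt(914893)/7 ≈ 136.64*I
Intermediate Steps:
j(I, L) = 6*I (j(I, L) = 6*(I + 0) = 6*I)
Q = 16/21 (Q = ((15*(1/14) - 3*1/14) + 6)/9 = ((15/14 - 3/14) + 6)*(1/9) = (6/7 + 6)*(1/9) = (48/7)*(1/9) = 16/21 ≈ 0.76190)
sqrt(-18653 + Q*j(-4, 0*6)) = sqrt(-18653 + 16*(6*(-4))/21) = sqrt(-18653 + (16/21)*(-24)) = sqrt(-18653 - 128/7) = sqrt(-130699/7) = I*sqrt(914893)/7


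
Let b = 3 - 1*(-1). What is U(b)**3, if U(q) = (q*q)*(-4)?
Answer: -262144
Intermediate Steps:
b = 4 (b = 3 + 1 = 4)
U(q) = -4*q**2 (U(q) = q**2*(-4) = -4*q**2)
U(b)**3 = (-4*4**2)**3 = (-4*16)**3 = (-64)**3 = -262144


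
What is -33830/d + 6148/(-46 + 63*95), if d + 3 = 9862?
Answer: -140303238/58552601 ≈ -2.3962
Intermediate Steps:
d = 9859 (d = -3 + 9862 = 9859)
-33830/d + 6148/(-46 + 63*95) = -33830/9859 + 6148/(-46 + 63*95) = -33830*1/9859 + 6148/(-46 + 5985) = -33830/9859 + 6148/5939 = -140303238/58552601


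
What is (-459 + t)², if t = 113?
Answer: 119716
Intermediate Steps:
(-459 + t)² = (-459 + 113)² = (-346)² = 119716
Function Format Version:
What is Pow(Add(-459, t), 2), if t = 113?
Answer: 119716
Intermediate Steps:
Pow(Add(-459, t), 2) = Pow(Add(-459, 113), 2) = Pow(-346, 2) = 119716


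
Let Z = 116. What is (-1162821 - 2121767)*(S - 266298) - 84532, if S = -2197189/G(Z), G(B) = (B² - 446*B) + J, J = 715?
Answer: 32850104683821848/37565 ≈ 8.7449e+11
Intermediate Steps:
G(B) = 715 + B² - 446*B (G(B) = (B² - 446*B) + 715 = 715 + B² - 446*B)
S = 2197189/37565 (S = -2197189/(715 + 116² - 446*116) = -2197189/(715 + 13456 - 51736) = -2197189/(-37565) = -2197189*(-1/37565) = 2197189/37565 ≈ 58.490)
(-1162821 - 2121767)*(S - 266298) - 84532 = (-1162821 - 2121767)*(2197189/37565 - 266298) - 84532 = -3284588*(-10001287181/37565) - 84532 = 32850107859266428/37565 - 84532 = 32850104683821848/37565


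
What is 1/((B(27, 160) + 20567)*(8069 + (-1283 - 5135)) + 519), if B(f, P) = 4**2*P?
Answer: 1/38183196 ≈ 2.6190e-8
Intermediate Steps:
B(f, P) = 16*P
1/((B(27, 160) + 20567)*(8069 + (-1283 - 5135)) + 519) = 1/((16*160 + 20567)*(8069 + (-1283 - 5135)) + 519) = 1/((2560 + 20567)*(8069 - 6418) + 519) = 1/(23127*1651 + 519) = 1/(38182677 + 519) = 1/38183196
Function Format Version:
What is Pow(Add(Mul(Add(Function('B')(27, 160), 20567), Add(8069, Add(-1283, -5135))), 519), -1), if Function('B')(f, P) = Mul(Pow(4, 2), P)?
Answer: Rational(1, 38183196) ≈ 2.6190e-8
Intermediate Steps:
Function('B')(f, P) = Mul(16, P)
Pow(Add(Mul(Add(Function('B')(27, 160), 20567), Add(8069, Add(-1283, -5135))), 519), -1) = Pow(Add(Mul(Add(Mul(16, 160), 20567), Add(8069, Add(-1283, -5135))), 519), -1) = Pow(Add(Mul(Add(2560, 20567), Add(8069, -6418)), 519), -1) = Pow(Add(Mul(23127, 1651), 519), -1) = Pow(Add(38182677, 519), -1) = Pow(38183196, -1) = Rational(1, 38183196)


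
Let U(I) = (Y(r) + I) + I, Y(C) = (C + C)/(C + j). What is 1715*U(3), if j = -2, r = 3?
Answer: 20580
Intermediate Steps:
Y(C) = 2*C/(-2 + C) (Y(C) = (C + C)/(C - 2) = (2*C)/(-2 + C) = 2*C/(-2 + C))
U(I) = 6 + 2*I (U(I) = (2*3/(-2 + 3) + I) + I = (2*3/1 + I) + I = (2*3*1 + I) + I = (6 + I) + I = 6 + 2*I)
1715*U(3) = 1715*(6 + 2*3) = 1715*(6 + 6) = 1715*12 = 20580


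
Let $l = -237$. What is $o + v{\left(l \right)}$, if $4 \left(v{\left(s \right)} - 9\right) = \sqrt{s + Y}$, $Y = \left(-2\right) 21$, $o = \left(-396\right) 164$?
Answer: $-64935 + \frac{3 i \sqrt{31}}{4} \approx -64935.0 + 4.1758 i$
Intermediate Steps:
$o = -64944$
$Y = -42$
$v{\left(s \right)} = 9 + \frac{\sqrt{-42 + s}}{4}$ ($v{\left(s \right)} = 9 + \frac{\sqrt{s - 42}}{4} = 9 + \frac{\sqrt{-42 + s}}{4}$)
$o + v{\left(l \right)} = -64944 + \left(9 + \frac{\sqrt{-42 - 237}}{4}\right) = -64944 + \left(9 + \frac{\sqrt{-279}}{4}\right) = -64944 + \left(9 + \frac{3 i \sqrt{31}}{4}\right) = -64935 + \frac{3 i \sqrt{31}}{4}$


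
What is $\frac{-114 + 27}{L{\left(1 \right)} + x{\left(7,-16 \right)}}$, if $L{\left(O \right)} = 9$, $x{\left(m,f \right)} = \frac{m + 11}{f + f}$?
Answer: $- \frac{464}{45} \approx -10.311$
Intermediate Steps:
$x{\left(m,f \right)} = \frac{11 + m}{2 f}$
$\frac{-114 + 27}{L{\left(1 \right)} + x{\left(7,-16 \right)}} = \frac{-114 + 27}{9 + \frac{11 + 7}{2 \left(-16\right)}} = - \frac{87}{9 + \frac{1}{2} \left(- \frac{1}{16}\right) 18} = - \frac{87}{9 - \frac{9}{16}} = - \frac{87}{\frac{135}{16}} = \left(-87\right) \frac{16}{135} = - \frac{464}{45}$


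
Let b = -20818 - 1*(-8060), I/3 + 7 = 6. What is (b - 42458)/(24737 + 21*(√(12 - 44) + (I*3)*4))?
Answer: -1324134896/575102473 + 4638144*I*√2/575102473 ≈ -2.3024 + 0.011405*I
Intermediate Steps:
I = -3 (I = -21 + 3*6 = -21 + 18 = -3)
b = -12758 (b = -20818 + 8060 = -12758)
(b - 42458)/(24737 + 21*(√(12 - 44) + (I*3)*4)) = (-12758 - 42458)/(24737 + 21*(√(12 - 44) - 3*3*4)) = -55216/(24737 + 21*(√(-32) - 9*4)) = -55216/(24737 + 21*(4*I*√2 - 36)) = -55216/(24737 + 21*(-36 + 4*I*√2)) = -55216/(24737 + (-756 + 84*I*√2)) = -55216/(23981 + 84*I*√2)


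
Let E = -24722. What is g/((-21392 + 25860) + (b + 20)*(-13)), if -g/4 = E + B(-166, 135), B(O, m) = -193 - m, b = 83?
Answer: 33400/1043 ≈ 32.023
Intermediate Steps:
g = 100200 (g = -4*(-24722 + (-193 - 1*135)) = -4*(-24722 + (-193 - 135)) = -4*(-24722 - 328) = -4*(-25050) = 100200)
g/((-21392 + 25860) + (b + 20)*(-13)) = 100200/((-21392 + 25860) + (83 + 20)*(-13)) = 100200/(4468 + 103*(-13)) = 100200/(4468 - 1339) = 100200/3129 = 100200*(1/3129) = 33400/1043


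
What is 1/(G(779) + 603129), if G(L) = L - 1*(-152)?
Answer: 1/604060 ≈ 1.6555e-6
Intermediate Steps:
G(L) = 152 + L (G(L) = L + 152 = 152 + L)
1/(G(779) + 603129) = 1/((152 + 779) + 603129) = 1/(931 + 603129) = 1/604060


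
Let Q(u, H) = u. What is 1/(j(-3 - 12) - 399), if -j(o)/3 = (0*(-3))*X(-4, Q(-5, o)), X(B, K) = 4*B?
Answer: -1/399 ≈ -0.0025063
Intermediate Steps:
j(o) = 0 (j(o) = -3*0*(-3)*4*(-4) = -0*(-16) = -3*0 = 0)
1/(j(-3 - 12) - 399) = 1/(0 - 399) = 1/(-399) = -1/399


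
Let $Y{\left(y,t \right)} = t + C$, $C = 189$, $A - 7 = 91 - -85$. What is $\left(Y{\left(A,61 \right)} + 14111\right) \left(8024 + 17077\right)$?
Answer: $360475461$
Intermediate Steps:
$A = 183$ ($A = 7 + \left(91 - -85\right) = 7 + \left(91 + 85\right) = 7 + 176 = 183$)
$Y{\left(y,t \right)} = 189 + t$ ($Y{\left(y,t \right)} = t + 189 = 189 + t$)
$\left(Y{\left(A,61 \right)} + 14111\right) \left(8024 + 17077\right) = \left(\left(189 + 61\right) + 14111\right) \left(8024 + 17077\right) = \left(250 + 14111\right) 25101 = 14361 \cdot 25101 = 360475461$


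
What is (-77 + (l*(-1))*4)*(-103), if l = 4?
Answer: 9579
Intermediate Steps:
(-77 + (l*(-1))*4)*(-103) = (-77 + (4*(-1))*4)*(-103) = (-77 - 4*4)*(-103) = (-77 - 16)*(-103) = -93*(-103) = 9579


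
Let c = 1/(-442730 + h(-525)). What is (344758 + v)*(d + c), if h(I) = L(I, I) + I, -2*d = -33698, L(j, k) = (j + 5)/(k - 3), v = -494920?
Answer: -2552306286399582/1008785 ≈ -2.5301e+9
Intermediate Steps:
L(j, k) = (5 + j)/(-3 + k)
d = 16849 (d = -1/2*(-33698) = 16849)
h(I) = I + (5 + I)/(-3 + I) (h(I) = (5 + I)/(-3 + I) + I = I + (5 + I)/(-3 + I))
c = -66/29254765 (c = 1/(-442730 + (5 - 525 - 525*(-3 - 525))/(-3 - 525)) = 1/(-442730 + (5 - 525 - 525*(-528))/(-528)) = 1/(-442730 - (5 - 525 + 277200)/528) = 1/(-442730 - 1/528*276680) = 1/(-442730 - 34585/66) = 1/(-29254765/66) = -66/29254765 ≈ -2.2560e-6)
(344758 + v)*(d + c) = (344758 - 494920)*(16849 - 66/29254765) = -150162*492913535419/29254765 = -2552306286399582/1008785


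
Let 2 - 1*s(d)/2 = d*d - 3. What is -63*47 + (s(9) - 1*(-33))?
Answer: -3080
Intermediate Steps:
s(d) = 10 - 2*d**2 (s(d) = 4 - 2*(d*d - 3) = 4 - 2*(d**2 - 3) = 4 - 2*(-3 + d**2) = 4 + (6 - 2*d**2) = 10 - 2*d**2)
-63*47 + (s(9) - 1*(-33)) = -63*47 + ((10 - 2*9**2) - 1*(-33)) = -2961 + ((10 - 2*81) + 33) = -2961 + ((10 - 162) + 33) = -2961 + (-152 + 33) = -2961 - 119 = -3080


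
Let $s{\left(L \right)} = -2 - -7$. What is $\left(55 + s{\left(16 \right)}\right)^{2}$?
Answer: $3600$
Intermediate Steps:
$s{\left(L \right)} = 5$ ($s{\left(L \right)} = -2 + 7 = 5$)
$\left(55 + s{\left(16 \right)}\right)^{2} = \left(55 + 5\right)^{2} = 60^{2} = 3600$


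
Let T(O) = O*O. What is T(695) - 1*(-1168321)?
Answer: 1651346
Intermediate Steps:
T(O) = O²
T(695) - 1*(-1168321) = 695² - 1*(-1168321) = 483025 + 1168321 = 1651346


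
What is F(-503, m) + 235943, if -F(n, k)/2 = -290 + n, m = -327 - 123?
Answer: 237529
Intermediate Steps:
m = -450
F(n, k) = 580 - 2*n (F(n, k) = -2*(-290 + n) = 580 - 2*n)
F(-503, m) + 235943 = (580 - 2*(-503)) + 235943 = (580 + 1006) + 235943 = 1586 + 235943 = 237529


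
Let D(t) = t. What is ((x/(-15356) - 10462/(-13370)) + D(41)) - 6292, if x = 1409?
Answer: -641624621789/102654860 ≈ -6250.3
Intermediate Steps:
((x/(-15356) - 10462/(-13370)) + D(41)) - 6292 = ((1409/(-15356) - 10462/(-13370)) + 41) - 6292 = ((1409*(-1/15356) - 10462*(-1/13370)) + 41) - 6292 = ((-1409/15356 + 5231/6685) + 41) - 6292 = (70908071/102654860 + 41) - 6292 = 4279757331/102654860 - 6292 = -641624621789/102654860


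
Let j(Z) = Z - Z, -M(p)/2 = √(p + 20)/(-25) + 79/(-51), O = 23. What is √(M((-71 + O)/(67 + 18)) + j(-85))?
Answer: √(5036250 + 3060*√35105)/1275 ≈ 1.8576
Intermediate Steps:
M(p) = 158/51 + 2*√(20 + p)/25 (M(p) = -2*(√(p + 20)/(-25) + 79/(-51)) = -2*(√(20 + p)*(-1/25) + 79*(-1/51)) = -2*(-√(20 + p)/25 - 79/51) = -2*(-79/51 - √(20 + p)/25) = 158/51 + 2*√(20 + p)/25)
j(Z) = 0
√(M((-71 + O)/(67 + 18)) + j(-85)) = √((158/51 + 2*√(20 + (-71 + 23)/(67 + 18))/25) + 0) = √((158/51 + 2*√(20 - 48/85)/25) + 0) = √((158/51 + 2*√(1652/85)/25) + 0) = √((158/51 + 2*(2*√35105/85)/25) + 0) = √((158/51 + 4*√35105/2125) + 0) = √(158/51 + 4*√35105/2125)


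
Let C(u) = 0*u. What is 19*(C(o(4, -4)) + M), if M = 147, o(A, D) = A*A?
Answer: 2793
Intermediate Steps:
o(A, D) = A²
C(u) = 0
19*(C(o(4, -4)) + M) = 19*(0 + 147) = 19*147 = 2793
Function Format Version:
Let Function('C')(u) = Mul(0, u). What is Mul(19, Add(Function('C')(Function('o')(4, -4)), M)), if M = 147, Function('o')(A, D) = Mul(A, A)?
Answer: 2793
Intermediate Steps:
Function('o')(A, D) = Pow(A, 2)
Function('C')(u) = 0
Mul(19, Add(Function('C')(Function('o')(4, -4)), M)) = Mul(19, Add(0, 147)) = Mul(19, 147) = 2793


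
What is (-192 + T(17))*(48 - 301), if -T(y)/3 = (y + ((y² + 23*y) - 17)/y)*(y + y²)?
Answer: 13054800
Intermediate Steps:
T(y) = -3*(y + y²)*(y + (-17 + y² + 23*y)/y) (T(y) = -3*(y + ((y² + 23*y) - 17)/y)*(y + y²) = -3*(y + (-17 + y² + 23*y)/y)*(y + y²) = -3*(y + y²)*(y + (-17 + y² + 23*y)/y))
(-192 + T(17))*(48 - 301) = (-192 + (51 - 75*17² - 18*17 - 6*17³))*(48 - 301) = (-192 + (51 - 75*289 - 306 - 6*4913))*(-253) = (-192 + (51 - 21675 - 306 - 29478))*(-253) = (-192 - 51408)*(-253) = -51600*(-253) = 13054800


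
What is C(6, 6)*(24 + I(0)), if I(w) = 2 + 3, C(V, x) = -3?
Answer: -87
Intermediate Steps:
I(w) = 5
C(6, 6)*(24 + I(0)) = -3*(24 + 5) = -3*29 = -87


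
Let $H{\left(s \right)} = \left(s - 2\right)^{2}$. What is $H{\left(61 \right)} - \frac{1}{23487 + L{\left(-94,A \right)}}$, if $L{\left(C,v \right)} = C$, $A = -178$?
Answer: $\frac{81431032}{23393} \approx 3481.0$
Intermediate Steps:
$H{\left(s \right)} = \left(-2 + s\right)^{2}$
$H{\left(61 \right)} - \frac{1}{23487 + L{\left(-94,A \right)}} = \left(-2 + 61\right)^{2} - \frac{1}{23487 - 94} = 59^{2} - \frac{1}{23393} = 3481 - \frac{1}{23393} = \frac{81431032}{23393}$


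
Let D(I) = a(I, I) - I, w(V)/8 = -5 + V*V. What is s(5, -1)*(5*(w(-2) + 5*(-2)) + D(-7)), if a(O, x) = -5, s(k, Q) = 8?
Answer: -704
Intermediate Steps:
w(V) = -40 + 8*V**2 (w(V) = 8*(-5 + V*V) = 8*(-5 + V**2) = -40 + 8*V**2)
D(I) = -5 - I
s(5, -1)*(5*(w(-2) + 5*(-2)) + D(-7)) = 8*(5*((-40 + 8*(-2)**2) + 5*(-2)) + (-5 - 1*(-7))) = 8*(5*((-40 + 8*4) - 10) + (-5 + 7)) = 8*(5*((-40 + 32) - 10) + 2) = 8*(5*(-8 - 10) + 2) = 8*(5*(-18) + 2) = 8*(-90 + 2) = 8*(-88) = -704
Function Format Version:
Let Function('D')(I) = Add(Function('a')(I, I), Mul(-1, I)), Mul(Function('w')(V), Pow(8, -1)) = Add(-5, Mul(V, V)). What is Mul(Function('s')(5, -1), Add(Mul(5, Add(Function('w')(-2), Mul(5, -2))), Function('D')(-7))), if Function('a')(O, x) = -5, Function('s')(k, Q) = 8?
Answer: -704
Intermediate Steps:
Function('w')(V) = Add(-40, Mul(8, Pow(V, 2))) (Function('w')(V) = Mul(8, Add(-5, Mul(V, V))) = Mul(8, Add(-5, Pow(V, 2))) = Add(-40, Mul(8, Pow(V, 2))))
Function('D')(I) = Add(-5, Mul(-1, I))
Mul(Function('s')(5, -1), Add(Mul(5, Add(Function('w')(-2), Mul(5, -2))), Function('D')(-7))) = Mul(8, Add(Mul(5, Add(Add(-40, Mul(8, Pow(-2, 2))), Mul(5, -2))), Add(-5, Mul(-1, -7)))) = Mul(8, Add(Mul(5, Add(Add(-40, Mul(8, 4)), -10)), Add(-5, 7))) = Mul(8, Add(Mul(5, Add(Add(-40, 32), -10)), 2)) = Mul(8, Add(Mul(5, Add(-8, -10)), 2)) = Mul(8, Add(Mul(5, -18), 2)) = Mul(8, Add(-90, 2)) = Mul(8, -88) = -704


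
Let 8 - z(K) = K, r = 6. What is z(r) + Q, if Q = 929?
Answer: 931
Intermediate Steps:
z(K) = 8 - K
z(r) + Q = (8 - 1*6) + 929 = (8 - 6) + 929 = 2 + 929 = 931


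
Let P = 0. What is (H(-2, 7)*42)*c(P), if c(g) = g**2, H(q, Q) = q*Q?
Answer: 0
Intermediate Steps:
H(q, Q) = Q*q
(H(-2, 7)*42)*c(P) = ((7*(-2))*42)*0**2 = -14*42*0 = -588*0 = 0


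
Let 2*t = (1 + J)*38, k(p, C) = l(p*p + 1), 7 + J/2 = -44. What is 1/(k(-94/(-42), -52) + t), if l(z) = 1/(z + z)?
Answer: -5300/10170259 ≈ -0.00052113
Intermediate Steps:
J = -102 (J = -14 + 2*(-44) = -14 - 88 = -102)
l(z) = 1/(2*z)
k(p, C) = 1/(2*(1 + p**2)) (k(p, C) = 1/(2*(p*p + 1)) = 1/(2*(p**2 + 1)) = 1/(2*(1 + p**2)))
t = -1919 (t = ((1 - 102)*38)/2 = (-101*38)/2 = (1/2)*(-3838) = -1919)
1/(k(-94/(-42), -52) + t) = 1/(1/(2*(1 + (-94/(-42))**2)) - 1919) = 1/(1/(2*(1 + (-94*(-1/42))**2)) - 1919) = 1/(1/(2*(1 + (47/21)**2)) - 1919) = 1/(1/(2*(1 + 2209/441)) - 1919) = 1/(1/(2*(2650/441)) - 1919) = 1/((1/2)*(441/2650) - 1919) = 1/(441/5300 - 1919) = 1/(-10170259/5300) = -5300/10170259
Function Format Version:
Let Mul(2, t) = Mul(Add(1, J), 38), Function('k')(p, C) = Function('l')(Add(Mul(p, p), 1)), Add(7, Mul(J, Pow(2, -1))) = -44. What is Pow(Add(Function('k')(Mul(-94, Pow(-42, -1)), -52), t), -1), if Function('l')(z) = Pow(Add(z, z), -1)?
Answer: Rational(-5300, 10170259) ≈ -0.00052113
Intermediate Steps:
J = -102 (J = Add(-14, Mul(2, -44)) = Add(-14, -88) = -102)
Function('l')(z) = Mul(Rational(1, 2), Pow(z, -1)) (Function('l')(z) = Pow(Mul(2, z), -1) = Mul(Rational(1, 2), Pow(z, -1)))
Function('k')(p, C) = Mul(Rational(1, 2), Pow(Add(1, Pow(p, 2)), -1)) (Function('k')(p, C) = Mul(Rational(1, 2), Pow(Add(Mul(p, p), 1), -1)) = Mul(Rational(1, 2), Pow(Add(Pow(p, 2), 1), -1)) = Mul(Rational(1, 2), Pow(Add(1, Pow(p, 2)), -1)))
t = -1919 (t = Mul(Rational(1, 2), Mul(Add(1, -102), 38)) = Mul(Rational(1, 2), Mul(-101, 38)) = Mul(Rational(1, 2), -3838) = -1919)
Pow(Add(Function('k')(Mul(-94, Pow(-42, -1)), -52), t), -1) = Pow(Add(Mul(Rational(1, 2), Pow(Add(1, Pow(Mul(-94, Pow(-42, -1)), 2)), -1)), -1919), -1) = Pow(Add(Mul(Rational(1, 2), Pow(Add(1, Pow(Mul(-94, Rational(-1, 42)), 2)), -1)), -1919), -1) = Pow(Add(Mul(Rational(1, 2), Pow(Add(1, Pow(Rational(47, 21), 2)), -1)), -1919), -1) = Pow(Add(Mul(Rational(1, 2), Pow(Add(1, Rational(2209, 441)), -1)), -1919), -1) = Pow(Add(Mul(Rational(1, 2), Pow(Rational(2650, 441), -1)), -1919), -1) = Pow(Add(Mul(Rational(1, 2), Rational(441, 2650)), -1919), -1) = Pow(Add(Rational(441, 5300), -1919), -1) = Pow(Rational(-10170259, 5300), -1) = Rational(-5300, 10170259)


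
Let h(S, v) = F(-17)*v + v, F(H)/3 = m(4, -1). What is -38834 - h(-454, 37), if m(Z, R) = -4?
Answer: -38427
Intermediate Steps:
F(H) = -12 (F(H) = 3*(-4) = -12)
h(S, v) = -11*v (h(S, v) = -12*v + v = -11*v)
-38834 - h(-454, 37) = -38834 - (-11)*37 = -38834 - 1*(-407) = -38834 + 407 = -38427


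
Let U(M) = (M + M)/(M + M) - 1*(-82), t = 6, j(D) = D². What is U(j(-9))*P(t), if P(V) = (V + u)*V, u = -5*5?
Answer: -9462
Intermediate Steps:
u = -25
P(V) = V*(-25 + V) (P(V) = (V - 25)*V = (-25 + V)*V = V*(-25 + V))
U(M) = 83 (U(M) = (2*M)/((2*M)) + 82 = (2*M)*(1/(2*M)) + 82 = 1 + 82 = 83)
U(j(-9))*P(t) = 83*(6*(-25 + 6)) = 83*(6*(-19)) = 83*(-114) = -9462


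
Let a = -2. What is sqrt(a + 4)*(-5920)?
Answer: -5920*sqrt(2) ≈ -8372.1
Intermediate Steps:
sqrt(a + 4)*(-5920) = sqrt(-2 + 4)*(-5920) = sqrt(2)*(-5920) = -5920*sqrt(2)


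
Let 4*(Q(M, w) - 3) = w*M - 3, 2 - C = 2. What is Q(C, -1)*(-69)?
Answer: -621/4 ≈ -155.25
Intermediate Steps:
C = 0 (C = 2 - 1*2 = 2 - 2 = 0)
Q(M, w) = 9/4 + M*w/4 (Q(M, w) = 3 + (w*M - 3)/4 = 3 + (M*w - 3)/4 = 3 + (-3 + M*w)/4 = 3 + (-¾ + M*w/4) = 9/4 + M*w/4)
Q(C, -1)*(-69) = (9/4 + (¼)*0*(-1))*(-69) = (9/4 + 0)*(-69) = (9/4)*(-69) = -621/4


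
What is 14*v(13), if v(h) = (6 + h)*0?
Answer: 0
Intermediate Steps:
v(h) = 0
14*v(13) = 14*0 = 0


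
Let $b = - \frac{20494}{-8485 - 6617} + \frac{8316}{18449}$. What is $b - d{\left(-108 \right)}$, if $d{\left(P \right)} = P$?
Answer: $\frac{15297148111}{139308399} \approx 109.81$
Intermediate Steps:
$b = \frac{251841019}{139308399}$ ($b = - \frac{20494}{-15102} + 8316 \cdot \frac{1}{18449} = \left(-20494\right) \left(- \frac{1}{15102}\right) + \frac{8316}{18449} = \frac{10247}{7551} + \frac{8316}{18449} = \frac{251841019}{139308399} \approx 1.8078$)
$b - d{\left(-108 \right)} = \frac{251841019}{139308399} - -108 = \frac{251841019}{139308399} + 108 = \frac{15297148111}{139308399}$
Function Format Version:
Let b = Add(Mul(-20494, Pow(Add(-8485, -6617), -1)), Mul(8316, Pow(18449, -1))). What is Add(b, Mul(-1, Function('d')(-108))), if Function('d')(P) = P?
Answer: Rational(15297148111, 139308399) ≈ 109.81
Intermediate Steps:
b = Rational(251841019, 139308399) (b = Add(Mul(-20494, Pow(-15102, -1)), Mul(8316, Rational(1, 18449))) = Add(Mul(-20494, Rational(-1, 15102)), Rational(8316, 18449)) = Add(Rational(10247, 7551), Rational(8316, 18449)) = Rational(251841019, 139308399) ≈ 1.8078)
Add(b, Mul(-1, Function('d')(-108))) = Add(Rational(251841019, 139308399), Mul(-1, -108)) = Add(Rational(251841019, 139308399), 108) = Rational(15297148111, 139308399)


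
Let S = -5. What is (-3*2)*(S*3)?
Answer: 90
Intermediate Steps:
(-3*2)*(S*3) = (-3*2)*(-5*3) = -6*(-15) = 90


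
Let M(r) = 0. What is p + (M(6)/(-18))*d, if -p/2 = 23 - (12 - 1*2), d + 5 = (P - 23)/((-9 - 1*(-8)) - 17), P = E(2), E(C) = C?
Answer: -26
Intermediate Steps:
P = 2
d = -23/6 (d = -5 + (2 - 23)/((-9 - 1*(-8)) - 17) = -5 - 21/((-9 + 8) - 17) = -5 - 21/(-1 - 17) = -5 - 21/(-18) = -5 - 21*(-1/18) = -5 + 7/6 = -23/6 ≈ -3.8333)
p = -26 (p = -2*(23 - (12 - 1*2)) = -2*(23 - (12 - 2)) = -2*(23 - 1*10) = -2*(23 - 10) = -2*13 = -26)
p + (M(6)/(-18))*d = -26 + (0/(-18))*(-23/6) = -26 + (0*(-1/18))*(-23/6) = -26 + 0*(-23/6) = -26 + 0 = -26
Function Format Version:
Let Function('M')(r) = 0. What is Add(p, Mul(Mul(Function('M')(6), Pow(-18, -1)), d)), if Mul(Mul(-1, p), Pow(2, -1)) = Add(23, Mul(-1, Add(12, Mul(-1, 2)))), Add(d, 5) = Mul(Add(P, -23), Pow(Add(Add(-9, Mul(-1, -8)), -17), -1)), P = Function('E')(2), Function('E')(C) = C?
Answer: -26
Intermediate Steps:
P = 2
d = Rational(-23, 6) (d = Add(-5, Mul(Add(2, -23), Pow(Add(Add(-9, Mul(-1, -8)), -17), -1))) = Add(-5, Mul(-21, Pow(Add(Add(-9, 8), -17), -1))) = Add(-5, Mul(-21, Pow(Add(-1, -17), -1))) = Add(-5, Mul(-21, Pow(-18, -1))) = Add(-5, Mul(-21, Rational(-1, 18))) = Add(-5, Rational(7, 6)) = Rational(-23, 6) ≈ -3.8333)
p = -26 (p = Mul(-2, Add(23, Mul(-1, Add(12, Mul(-1, 2))))) = Mul(-2, Add(23, Mul(-1, Add(12, -2)))) = Mul(-2, Add(23, Mul(-1, 10))) = Mul(-2, Add(23, -10)) = Mul(-2, 13) = -26)
Add(p, Mul(Mul(Function('M')(6), Pow(-18, -1)), d)) = Add(-26, Mul(Mul(0, Pow(-18, -1)), Rational(-23, 6))) = Add(-26, Mul(Mul(0, Rational(-1, 18)), Rational(-23, 6))) = Add(-26, Mul(0, Rational(-23, 6))) = Add(-26, 0) = -26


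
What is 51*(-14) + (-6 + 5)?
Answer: -715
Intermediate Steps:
51*(-14) + (-6 + 5) = -714 - 1 = -715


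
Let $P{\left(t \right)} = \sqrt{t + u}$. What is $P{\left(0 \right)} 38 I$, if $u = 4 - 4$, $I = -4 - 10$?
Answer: $0$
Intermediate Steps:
$I = -14$ ($I = -4 - 10 = -14$)
$u = 0$ ($u = 4 - 4 = 0$)
$P{\left(t \right)} = \sqrt{t}$ ($P{\left(t \right)} = \sqrt{t + 0} = \sqrt{t}$)
$P{\left(0 \right)} 38 I = \sqrt{0} \cdot 38 \left(-14\right) = 0 \cdot 38 \left(-14\right) = 0 \left(-14\right) = 0$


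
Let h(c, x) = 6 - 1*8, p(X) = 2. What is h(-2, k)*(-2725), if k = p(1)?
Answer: 5450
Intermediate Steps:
k = 2
h(c, x) = -2 (h(c, x) = 6 - 8 = -2)
h(-2, k)*(-2725) = -2*(-2725) = 5450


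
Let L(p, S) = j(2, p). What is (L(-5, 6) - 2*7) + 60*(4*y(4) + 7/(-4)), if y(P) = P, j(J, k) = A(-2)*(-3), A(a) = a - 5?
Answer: 862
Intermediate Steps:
A(a) = -5 + a
j(J, k) = 21 (j(J, k) = (-5 - 2)*(-3) = -7*(-3) = 21)
L(p, S) = 21
(L(-5, 6) - 2*7) + 60*(4*y(4) + 7/(-4)) = (21 - 2*7) + 60*(4*4 + 7/(-4)) = (21 - 14) + 60*(16 + 7*(-1/4)) = 7 + 60*(16 - 7/4) = 7 + 60*(57/4) = 7 + 855 = 862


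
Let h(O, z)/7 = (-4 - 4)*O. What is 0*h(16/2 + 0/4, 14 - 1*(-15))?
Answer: 0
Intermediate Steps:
h(O, z) = -56*O (h(O, z) = 7*((-4 - 4)*O) = 7*(-8*O) = -56*O)
0*h(16/2 + 0/4, 14 - 1*(-15)) = 0*(-56*(16/2 + 0/4)) = 0*(-56*(16*(½) + 0*(¼))) = 0*(-56*(8 + 0)) = 0*(-56*8) = 0*(-448) = 0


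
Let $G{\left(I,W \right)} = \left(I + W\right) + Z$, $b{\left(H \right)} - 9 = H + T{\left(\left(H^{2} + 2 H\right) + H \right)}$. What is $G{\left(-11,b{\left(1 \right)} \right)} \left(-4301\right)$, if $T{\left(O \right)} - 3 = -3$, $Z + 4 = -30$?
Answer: $150535$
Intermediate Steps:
$Z = -34$ ($Z = -4 - 30 = -34$)
$T{\left(O \right)} = 0$ ($T{\left(O \right)} = 3 - 3 = 0$)
$b{\left(H \right)} = 9 + H$ ($b{\left(H \right)} = 9 + \left(H + 0\right) = 9 + H$)
$G{\left(I,W \right)} = -34 + I + W$ ($G{\left(I,W \right)} = \left(I + W\right) - 34 = -34 + I + W$)
$G{\left(-11,b{\left(1 \right)} \right)} \left(-4301\right) = \left(-34 - 11 + \left(9 + 1\right)\right) \left(-4301\right) = \left(-34 - 11 + 10\right) \left(-4301\right) = \left(-35\right) \left(-4301\right) = 150535$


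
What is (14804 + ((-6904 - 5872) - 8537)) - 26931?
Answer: -33440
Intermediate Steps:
(14804 + ((-6904 - 5872) - 8537)) - 26931 = (14804 + (-12776 - 8537)) - 26931 = (14804 - 21313) - 26931 = -6509 - 26931 = -33440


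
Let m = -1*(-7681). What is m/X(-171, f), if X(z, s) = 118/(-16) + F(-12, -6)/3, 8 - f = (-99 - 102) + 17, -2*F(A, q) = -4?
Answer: -184344/161 ≈ -1145.0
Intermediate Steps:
m = 7681
F(A, q) = 2 (F(A, q) = -½*(-4) = 2)
f = 192 (f = 8 - ((-99 - 102) + 17) = 8 - (-201 + 17) = 8 - 1*(-184) = 8 + 184 = 192)
X(z, s) = -161/24 (X(z, s) = 118/(-16) + 2/3 = 118*(-1/16) + 2*(⅓) = -59/8 + ⅔ = -161/24)
m/X(-171, f) = 7681/(-161/24) = 7681*(-24/161) = -184344/161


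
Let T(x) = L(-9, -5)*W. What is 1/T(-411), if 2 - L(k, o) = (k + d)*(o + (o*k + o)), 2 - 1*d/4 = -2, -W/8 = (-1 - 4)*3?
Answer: -1/29160 ≈ -3.4294e-5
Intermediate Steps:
W = 120 (W = -8*(-1 - 4)*3 = -(-40)*3 = -8*(-15) = 120)
d = 16 (d = 8 - 4*(-2) = 8 + 8 = 16)
L(k, o) = 2 - (16 + k)*(2*o + k*o) (L(k, o) = 2 - (k + 16)*(o + (o*k + o)) = 2 - (16 + k)*(o + (k*o + o)) = 2 - (16 + k)*(o + (o + k*o)) = 2 - (16 + k)*(2*o + k*o))
T(x) = -29160 (T(x) = (2 - 32*(-5) - 1*(-5)*(-9)**2 - 18*(-9)*(-5))*120 = (2 + 160 - 1*(-5)*81 - 810)*120 = (2 + 160 + 405 - 810)*120 = -243*120 = -29160)
1/T(-411) = 1/(-29160) = -1/29160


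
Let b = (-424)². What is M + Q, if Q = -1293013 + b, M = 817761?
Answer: -295476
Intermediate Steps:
b = 179776
Q = -1113237 (Q = -1293013 + 179776 = -1113237)
M + Q = 817761 - 1113237 = -295476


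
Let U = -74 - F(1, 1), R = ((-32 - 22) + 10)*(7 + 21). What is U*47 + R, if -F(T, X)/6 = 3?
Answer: -3864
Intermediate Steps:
F(T, X) = -18 (F(T, X) = -6*3 = -18)
R = -1232 (R = (-54 + 10)*28 = -44*28 = -1232)
U = -56 (U = -74 - 1*(-18) = -74 + 18 = -56)
U*47 + R = -56*47 - 1232 = -2632 - 1232 = -3864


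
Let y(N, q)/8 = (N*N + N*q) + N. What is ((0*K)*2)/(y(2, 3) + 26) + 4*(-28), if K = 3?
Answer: -112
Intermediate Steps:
y(N, q) = 8*N + 8*N**2 + 8*N*q (y(N, q) = 8*((N*N + N*q) + N) = 8*((N**2 + N*q) + N) = 8*(N + N**2 + N*q) = 8*N + 8*N**2 + 8*N*q)
((0*K)*2)/(y(2, 3) + 26) + 4*(-28) = ((0*3)*2)/(8*2*(1 + 2 + 3) + 26) + 4*(-28) = (0*2)/(8*2*6 + 26) - 112 = 0/(96 + 26) - 112 = 0/122 - 112 = 0*(1/122) - 112 = 0 - 112 = -112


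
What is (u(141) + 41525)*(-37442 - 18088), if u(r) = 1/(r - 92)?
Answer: -112988334780/49 ≈ -2.3059e+9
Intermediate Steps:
u(r) = 1/(-92 + r)
(u(141) + 41525)*(-37442 - 18088) = (1/(-92 + 141) + 41525)*(-37442 - 18088) = (1/49 + 41525)*(-55530) = (2034726/49)*(-55530) = -112988334780/49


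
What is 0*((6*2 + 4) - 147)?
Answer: 0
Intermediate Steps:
0*((6*2 + 4) - 147) = 0*((12 + 4) - 147) = 0*(16 - 147) = 0*(-131) = 0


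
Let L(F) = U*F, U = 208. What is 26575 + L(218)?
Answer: 71919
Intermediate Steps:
L(F) = 208*F
26575 + L(218) = 26575 + 208*218 = 26575 + 45344 = 71919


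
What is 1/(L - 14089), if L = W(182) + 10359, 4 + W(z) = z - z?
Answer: -1/3734 ≈ -0.00026781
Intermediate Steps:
W(z) = -4 (W(z) = -4 + (z - z) = -4 + 0 = -4)
L = 10355 (L = -4 + 10359 = 10355)
1/(L - 14089) = 1/(10355 - 14089) = 1/(-3734) = -1/3734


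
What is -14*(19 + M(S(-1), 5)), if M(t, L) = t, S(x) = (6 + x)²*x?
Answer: 84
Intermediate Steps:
S(x) = x*(6 + x)²
-14*(19 + M(S(-1), 5)) = -14*(19 - (6 - 1)²) = -14*(19 - 1*5²) = -14*(19 - 1*25) = -14*(19 - 25) = -14*(-6) = 84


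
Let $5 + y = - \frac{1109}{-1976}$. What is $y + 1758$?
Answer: $\frac{3465037}{1976} \approx 1753.6$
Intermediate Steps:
$y = - \frac{8771}{1976}$ ($y = -5 - \frac{1109}{-1976} = -5 - 1109 \left(- \frac{1}{1976}\right) = -5 - - \frac{1109}{1976} = -5 + \frac{1109}{1976} = - \frac{8771}{1976} \approx -4.4388$)
$y + 1758 = - \frac{8771}{1976} + 1758 = \frac{3465037}{1976}$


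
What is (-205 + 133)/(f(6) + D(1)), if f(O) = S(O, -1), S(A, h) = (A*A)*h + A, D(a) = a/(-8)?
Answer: 576/241 ≈ 2.3900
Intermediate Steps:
D(a) = -a/8 (D(a) = a*(-1/8) = -a/8)
S(A, h) = A + h*A**2 (S(A, h) = A**2*h + A = h*A**2 + A = A + h*A**2)
f(O) = O*(1 - O) (f(O) = O*(1 + O*(-1)) = O*(1 - O))
(-205 + 133)/(f(6) + D(1)) = (-205 + 133)/(6*(1 - 1*6) - 1/8*1) = -72/(6*(1 - 6) - 1/8) = -72/(6*(-5) - 1/8) = -72/(-30 - 1/8) = -72/(-241/8) = -72*(-8/241) = 576/241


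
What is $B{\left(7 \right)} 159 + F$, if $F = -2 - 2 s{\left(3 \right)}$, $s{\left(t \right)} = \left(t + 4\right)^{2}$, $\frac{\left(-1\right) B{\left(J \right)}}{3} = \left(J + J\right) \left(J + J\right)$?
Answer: $-93592$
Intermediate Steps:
$B{\left(J \right)} = - 12 J^{2}$ ($B{\left(J \right)} = - 3 \left(J + J\right) \left(J + J\right) = - 3 \cdot 2 J 2 J = - 3 \cdot 4 J^{2} = - 12 J^{2}$)
$s{\left(t \right)} = \left(4 + t\right)^{2}$
$F = -100$ ($F = -2 - 2 \left(4 + 3\right)^{2} = -2 - 2 \cdot 7^{2} = -2 - 98 = -100$)
$B{\left(7 \right)} 159 + F = - 12 \cdot 7^{2} \cdot 159 - 100 = \left(-12\right) 49 \cdot 159 - 100 = \left(-588\right) 159 - 100 = -93492 - 100 = -93592$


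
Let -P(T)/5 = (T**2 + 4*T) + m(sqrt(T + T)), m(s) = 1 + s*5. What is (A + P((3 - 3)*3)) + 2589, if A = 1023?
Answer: 3607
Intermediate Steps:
m(s) = 1 + 5*s
P(T) = -5 - 20*T - 5*T**2 - 25*sqrt(2)*sqrt(T) (P(T) = -5*((T**2 + 4*T) + (1 + 5*sqrt(T + T))) = -5*((T**2 + 4*T) + (1 + 5*sqrt(2*T))) = -5*((T**2 + 4*T) + (1 + 5*(sqrt(2)*sqrt(T)))) = -5*((T**2 + 4*T) + (1 + 5*sqrt(2)*sqrt(T))) = -5*(1 + T**2 + 4*T + 5*sqrt(2)*sqrt(T)) = -5 - 20*T - 5*T**2 - 25*sqrt(2)*sqrt(T))
(A + P((3 - 3)*3)) + 2589 = (1023 + (-5 - 20*(3 - 3)*3 - 5*9*(3 - 3)**2 - 25*sqrt(2)*sqrt((3 - 3)*3))) + 2589 = (1023 + (-5 - 0*3 - 5*(0*3)**2 - 25*sqrt(2)*sqrt(0*3))) + 2589 = (1023 + (-5 - 20*0 - 5*0**2 - 25*sqrt(2)*sqrt(0))) + 2589 = (1023 + (-5 + 0 - 5*0 - 25*sqrt(2)*0)) + 2589 = (1023 + (-5 + 0 + 0 + 0)) + 2589 = (1023 - 5) + 2589 = 1018 + 2589 = 3607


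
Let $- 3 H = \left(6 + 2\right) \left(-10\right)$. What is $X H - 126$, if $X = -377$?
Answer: $- \frac{30538}{3} \approx -10179.0$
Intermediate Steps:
$H = \frac{80}{3}$ ($H = - \frac{\left(6 + 2\right) \left(-10\right)}{3} = - \frac{8 \left(-10\right)}{3} = \left(- \frac{1}{3}\right) \left(-80\right) = \frac{80}{3} \approx 26.667$)
$X H - 126 = \left(-377\right) \frac{80}{3} - 126 = - \frac{30160}{3} - 126 = - \frac{30538}{3}$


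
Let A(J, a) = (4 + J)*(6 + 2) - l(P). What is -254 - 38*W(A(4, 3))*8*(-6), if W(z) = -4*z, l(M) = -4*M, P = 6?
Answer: -642302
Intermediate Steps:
A(J, a) = 56 + 8*J (A(J, a) = (4 + J)*(6 + 2) - (-4)*6 = (4 + J)*8 - 1*(-24) = (32 + 8*J) + 24 = 56 + 8*J)
-254 - 38*W(A(4, 3))*8*(-6) = -254 - 38*-4*(56 + 8*4)*8*(-6) = -254 - 38*-4*(56 + 32)*8*(-6) = -254 - 38*-4*88*8*(-6) = -254 - 38*(-352*8)*(-6) = -254 - (-107008)*(-6) = -254 - 38*16896 = -254 - 642048 = -642302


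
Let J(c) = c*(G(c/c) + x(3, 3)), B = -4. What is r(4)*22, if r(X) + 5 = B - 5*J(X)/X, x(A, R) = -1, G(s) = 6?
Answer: -748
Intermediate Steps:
J(c) = 5*c (J(c) = c*(6 - 1) = c*5 = 5*c)
r(X) = -34 (r(X) = -5 + (-4 - 5*5*X/X) = -5 + (-4 - 5*5) = -5 + (-4 - 25) = -5 - 29 = -34)
r(4)*22 = -34*22 = -748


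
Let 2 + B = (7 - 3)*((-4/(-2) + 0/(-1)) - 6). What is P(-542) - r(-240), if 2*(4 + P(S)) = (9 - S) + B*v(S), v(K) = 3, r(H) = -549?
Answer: 1587/2 ≈ 793.50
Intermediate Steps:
B = -18 (B = -2 + (7 - 3)*((-4/(-2) + 0/(-1)) - 6) = -2 + 4*((-4*(-1/2) + 0*(-1)) - 6) = -2 + 4*((2 + 0) - 6) = -2 + 4*(2 - 6) = -2 + 4*(-4) = -2 - 16 = -18)
P(S) = -53/2 - S/2 (P(S) = -4 + ((9 - S) - 18*3)/2 = -4 + ((9 - S) - 54)/2 = -4 + (-45 - S)/2 = -4 + (-45/2 - S/2) = -53/2 - S/2)
P(-542) - r(-240) = (-53/2 - 1/2*(-542)) - 1*(-549) = (-53/2 + 271) + 549 = 489/2 + 549 = 1587/2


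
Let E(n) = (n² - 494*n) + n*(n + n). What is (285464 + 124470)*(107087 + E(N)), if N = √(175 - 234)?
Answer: 43826043940 - 202507396*I*√59 ≈ 4.3826e+10 - 1.5555e+9*I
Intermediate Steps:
N = I*√59 (N = √(-59) = I*√59 ≈ 7.6811*I)
E(n) = -494*n + 3*n² (E(n) = (n² - 494*n) + n*(2*n) = (n² - 494*n) + 2*n² = -494*n + 3*n²)
(285464 + 124470)*(107087 + E(N)) = (285464 + 124470)*(107087 + (I*√59)*(-494 + 3*(I*√59))) = 409934*(107087 + (I*√59)*(-494 + 3*I*√59)) = 409934*(107087 + I*√59*(-494 + 3*I*√59)) = 43898602258 + 409934*I*√59*(-494 + 3*I*√59)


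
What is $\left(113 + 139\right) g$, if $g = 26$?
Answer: $6552$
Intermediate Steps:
$\left(113 + 139\right) g = \left(113 + 139\right) 26 = 252 \cdot 26 = 6552$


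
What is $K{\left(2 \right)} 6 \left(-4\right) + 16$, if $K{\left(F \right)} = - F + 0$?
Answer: $64$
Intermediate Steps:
$K{\left(F \right)} = - F$
$K{\left(2 \right)} 6 \left(-4\right) + 16 = \left(-1\right) 2 \cdot 6 \left(-4\right) + 16 = \left(-2\right) \left(-24\right) + 16 = 48 + 16 = 64$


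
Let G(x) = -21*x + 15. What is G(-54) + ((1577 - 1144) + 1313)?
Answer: 2895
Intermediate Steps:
G(x) = 15 - 21*x
G(-54) + ((1577 - 1144) + 1313) = (15 - 21*(-54)) + ((1577 - 1144) + 1313) = (15 + 1134) + (433 + 1313) = 1149 + 1746 = 2895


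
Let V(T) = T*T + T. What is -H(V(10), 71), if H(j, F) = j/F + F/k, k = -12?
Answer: 3721/852 ≈ 4.3674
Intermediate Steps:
V(T) = T + T² (V(T) = T² + T = T + T²)
H(j, F) = -F/12 + j/F (H(j, F) = j/F + F/(-12) = j/F + F*(-1/12) = j/F - F/12 = -F/12 + j/F)
-H(V(10), 71) = -(-1/12*71 + (10*(1 + 10))/71) = -(-71/12 + (10*11)*(1/71)) = -(-71/12 + 110*(1/71)) = -(-71/12 + 110/71) = -1*(-3721/852) = 3721/852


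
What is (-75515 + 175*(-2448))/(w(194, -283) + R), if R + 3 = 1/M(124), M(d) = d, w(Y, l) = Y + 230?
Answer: -12497092/10441 ≈ -1196.9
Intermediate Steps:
w(Y, l) = 230 + Y
R = -371/124 (R = -3 + 1/124 = -371/124 ≈ -2.9919)
(-75515 + 175*(-2448))/(w(194, -283) + R) = (-75515 + 175*(-2448))/((230 + 194) - 371/124) = (-75515 - 428400)/(424 - 371/124) = -503915/52205/124 = -503915*124/52205 = -12497092/10441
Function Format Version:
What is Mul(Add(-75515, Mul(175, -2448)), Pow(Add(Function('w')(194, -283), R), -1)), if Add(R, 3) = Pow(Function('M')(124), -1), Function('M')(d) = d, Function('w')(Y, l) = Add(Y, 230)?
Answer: Rational(-12497092, 10441) ≈ -1196.9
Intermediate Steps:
Function('w')(Y, l) = Add(230, Y)
R = Rational(-371, 124) (R = Add(-3, Pow(124, -1)) = Add(-3, Rational(1, 124)) = Rational(-371, 124) ≈ -2.9919)
Mul(Add(-75515, Mul(175, -2448)), Pow(Add(Function('w')(194, -283), R), -1)) = Mul(Add(-75515, Mul(175, -2448)), Pow(Add(Add(230, 194), Rational(-371, 124)), -1)) = Mul(Add(-75515, -428400), Pow(Add(424, Rational(-371, 124)), -1)) = Mul(-503915, Pow(Rational(52205, 124), -1)) = Mul(-503915, Rational(124, 52205)) = Rational(-12497092, 10441)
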